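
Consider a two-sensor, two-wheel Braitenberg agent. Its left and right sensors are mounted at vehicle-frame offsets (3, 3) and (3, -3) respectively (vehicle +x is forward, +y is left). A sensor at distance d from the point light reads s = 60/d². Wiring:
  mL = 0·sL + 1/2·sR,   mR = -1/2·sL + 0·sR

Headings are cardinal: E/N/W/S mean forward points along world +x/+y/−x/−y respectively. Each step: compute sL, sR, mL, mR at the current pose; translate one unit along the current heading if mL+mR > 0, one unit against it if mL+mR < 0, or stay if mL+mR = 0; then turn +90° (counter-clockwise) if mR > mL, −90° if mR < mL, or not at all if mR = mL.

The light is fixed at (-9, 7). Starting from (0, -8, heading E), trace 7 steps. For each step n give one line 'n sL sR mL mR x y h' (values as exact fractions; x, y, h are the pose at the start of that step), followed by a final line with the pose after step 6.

n=0: pose=(0,-8,E); sL=5/24, sR=5/39; mL=5/78, mR=-5/48; mL+mR=-25/624 → advance -1; mR−mL=-35/208 → turn -1·90°
n=1: pose=(-1,-8,S); sL=12/89, sR=60/349; mL=30/349, mR=-6/89; mL+mR=576/31061 → advance +1; mR−mL=-4764/31061 → turn -1·90°
n=2: pose=(-1,-9,W); sL=30/193, sR=30/97; mL=15/97, mR=-15/193; mL+mR=1440/18721 → advance +1; mR−mL=-4350/18721 → turn -1·90°
n=3: pose=(-2,-9,N); sL=12/37, sR=60/269; mL=30/269, mR=-6/37; mL+mR=-504/9953 → advance -1; mR−mL=-2724/9953 → turn -1·90°
n=4: pose=(-2,-10,E); sL=15/74, sR=3/25; mL=3/50, mR=-15/148; mL+mR=-153/3700 → advance -1; mR−mL=-597/3700 → turn -1·90°
n=5: pose=(-3,-10,S); sL=60/481, sR=60/409; mL=30/409, mR=-30/481; mL+mR=2160/196729 → advance +1; mR−mL=-26700/196729 → turn -1·90°
n=6: pose=(-3,-11,W); sL=2/15, sR=10/39; mL=5/39, mR=-1/15; mL+mR=4/65 → advance +1; mR−mL=-38/195 → turn -1·90°

0 5/24 5/39 5/78 -5/48 0 -8 E
1 12/89 60/349 30/349 -6/89 -1 -8 S
2 30/193 30/97 15/97 -15/193 -1 -9 W
3 12/37 60/269 30/269 -6/37 -2 -9 N
4 15/74 3/25 3/50 -15/148 -2 -10 E
5 60/481 60/409 30/409 -30/481 -3 -10 S
6 2/15 10/39 5/39 -1/15 -3 -11 W
final -4 -11 N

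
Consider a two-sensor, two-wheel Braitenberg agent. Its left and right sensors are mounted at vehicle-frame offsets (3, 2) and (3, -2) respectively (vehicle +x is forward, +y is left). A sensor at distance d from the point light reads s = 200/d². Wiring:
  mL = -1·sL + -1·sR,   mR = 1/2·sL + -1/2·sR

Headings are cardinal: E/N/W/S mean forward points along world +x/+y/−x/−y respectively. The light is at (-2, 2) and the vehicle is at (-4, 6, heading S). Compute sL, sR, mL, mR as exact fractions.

200 200/17 -3600/17 1600/17

left sensor world pos  = (-2, 3); dL² = 1
right sensor world pos = (-6, 3); dR² = 17
sL = 200/1 = 200
sR = 200/17 = 200/17
mL = -1·sL + -1·sR = -3600/17
mR = 1/2·sL + -1/2·sR = 1600/17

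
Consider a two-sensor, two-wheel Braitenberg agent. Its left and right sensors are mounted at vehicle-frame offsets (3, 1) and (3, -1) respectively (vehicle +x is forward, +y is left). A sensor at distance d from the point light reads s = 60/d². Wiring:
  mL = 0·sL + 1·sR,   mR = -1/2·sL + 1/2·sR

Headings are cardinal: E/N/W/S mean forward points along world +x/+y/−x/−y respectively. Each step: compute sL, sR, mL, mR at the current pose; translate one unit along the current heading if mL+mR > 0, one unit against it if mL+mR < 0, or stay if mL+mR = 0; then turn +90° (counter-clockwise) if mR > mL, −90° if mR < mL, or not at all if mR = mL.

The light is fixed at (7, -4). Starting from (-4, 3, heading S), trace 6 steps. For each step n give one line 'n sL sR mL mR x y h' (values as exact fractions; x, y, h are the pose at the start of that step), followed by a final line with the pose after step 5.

n=0: pose=(-4,3,S); sL=15/29, sR=3/8; mL=3/8, mR=-33/464; mL+mR=141/464 → advance +1; mR−mL=-207/464 → turn -1·90°
n=1: pose=(-4,2,W); sL=60/221, sR=12/49; mL=12/49, mR=-144/10829; mL+mR=2508/10829 → advance +1; mR−mL=-2796/10829 → turn -1·90°
n=2: pose=(-5,2,N); sL=6/25, sR=30/101; mL=30/101, mR=72/2525; mL+mR=822/2525 → advance +1; mR−mL=-678/2525 → turn -1·90°
n=3: pose=(-5,3,E); sL=12/29, sR=20/39; mL=20/39, mR=56/1131; mL+mR=212/377 → advance +1; mR−mL=-524/1131 → turn -1·90°
n=4: pose=(-4,3,S); sL=15/29, sR=3/8; mL=3/8, mR=-33/464; mL+mR=141/464 → advance +1; mR−mL=-207/464 → turn -1·90°
n=5: pose=(-4,2,W); sL=60/221, sR=12/49; mL=12/49, mR=-144/10829; mL+mR=2508/10829 → advance +1; mR−mL=-2796/10829 → turn -1·90°

0 15/29 3/8 3/8 -33/464 -4 3 S
1 60/221 12/49 12/49 -144/10829 -4 2 W
2 6/25 30/101 30/101 72/2525 -5 2 N
3 12/29 20/39 20/39 56/1131 -5 3 E
4 15/29 3/8 3/8 -33/464 -4 3 S
5 60/221 12/49 12/49 -144/10829 -4 2 W
final -5 2 N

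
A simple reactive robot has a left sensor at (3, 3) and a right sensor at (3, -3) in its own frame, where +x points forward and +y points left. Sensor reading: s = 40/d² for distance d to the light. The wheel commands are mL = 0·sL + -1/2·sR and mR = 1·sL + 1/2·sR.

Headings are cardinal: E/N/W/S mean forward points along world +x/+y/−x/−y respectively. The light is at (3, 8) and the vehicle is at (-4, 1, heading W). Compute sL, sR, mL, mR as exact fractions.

left sensor world pos  = (-7, -2); dL² = 200
right sensor world pos = (-7, 4); dR² = 116
sL = 40/200 = 1/5
sR = 40/116 = 10/29
mL = 0·sL + -1/2·sR = -5/29
mR = 1·sL + 1/2·sR = 54/145

1/5 10/29 -5/29 54/145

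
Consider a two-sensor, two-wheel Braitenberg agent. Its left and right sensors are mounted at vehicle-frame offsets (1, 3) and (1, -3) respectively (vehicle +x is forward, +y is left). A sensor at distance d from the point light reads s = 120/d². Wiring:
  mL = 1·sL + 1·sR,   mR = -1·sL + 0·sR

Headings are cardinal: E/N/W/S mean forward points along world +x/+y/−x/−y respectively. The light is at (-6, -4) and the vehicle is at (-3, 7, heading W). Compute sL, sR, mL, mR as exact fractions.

left sensor world pos  = (-4, 4); dL² = 68
right sensor world pos = (-4, 10); dR² = 200
sL = 120/68 = 30/17
sR = 120/200 = 3/5
mL = 1·sL + 1·sR = 201/85
mR = -1·sL + 0·sR = -30/17

30/17 3/5 201/85 -30/17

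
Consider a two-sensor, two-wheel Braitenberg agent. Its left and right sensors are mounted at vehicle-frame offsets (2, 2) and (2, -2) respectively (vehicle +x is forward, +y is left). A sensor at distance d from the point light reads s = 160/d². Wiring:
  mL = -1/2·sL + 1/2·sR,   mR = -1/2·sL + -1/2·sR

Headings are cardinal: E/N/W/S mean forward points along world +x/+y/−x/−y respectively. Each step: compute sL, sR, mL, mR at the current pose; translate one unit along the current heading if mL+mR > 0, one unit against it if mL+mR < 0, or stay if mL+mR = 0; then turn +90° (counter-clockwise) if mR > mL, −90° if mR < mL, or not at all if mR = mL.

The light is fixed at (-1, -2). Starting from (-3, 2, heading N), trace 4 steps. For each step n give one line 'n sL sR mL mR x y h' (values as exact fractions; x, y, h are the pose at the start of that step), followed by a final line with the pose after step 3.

0 40/13 40/9 80/117 -440/117 -3 2 N
1 32/5 160 384/5 -416/5 -3 1 E
2 80 80/13 -480/13 -560/13 -4 1 S
3 160/29 160/61 -2560/1769 -7200/1769 -4 2 W
final -3 2 N

n=0: pose=(-3,2,N); sL=40/13, sR=40/9; mL=80/117, mR=-440/117; mL+mR=-40/13 → advance -1; mR−mL=-40/9 → turn -1·90°
n=1: pose=(-3,1,E); sL=32/5, sR=160; mL=384/5, mR=-416/5; mL+mR=-32/5 → advance -1; mR−mL=-160 → turn -1·90°
n=2: pose=(-4,1,S); sL=80, sR=80/13; mL=-480/13, mR=-560/13; mL+mR=-80 → advance -1; mR−mL=-80/13 → turn -1·90°
n=3: pose=(-4,2,W); sL=160/29, sR=160/61; mL=-2560/1769, mR=-7200/1769; mL+mR=-160/29 → advance -1; mR−mL=-160/61 → turn -1·90°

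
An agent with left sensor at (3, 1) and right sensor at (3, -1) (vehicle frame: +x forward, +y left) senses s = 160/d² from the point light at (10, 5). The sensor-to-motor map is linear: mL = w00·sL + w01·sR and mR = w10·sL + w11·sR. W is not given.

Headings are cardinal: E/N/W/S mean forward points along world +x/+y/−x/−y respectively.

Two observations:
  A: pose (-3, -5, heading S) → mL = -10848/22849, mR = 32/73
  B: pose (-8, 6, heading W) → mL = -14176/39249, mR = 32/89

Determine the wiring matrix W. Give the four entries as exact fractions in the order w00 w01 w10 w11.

obs A: pose=(-3,-5,S) → sL=160/313, sR=32/73, mL=-10848/22849, mR=32/73
obs B: pose=(-8,6,W) → sL=160/441, sR=32/89, mL=-14176/39249, mR=32/89
sensor matrix S = [[160/313, 32/73], [160/441, 32/89]]; det S = 22200320/896800401
solve [mL_A; mL_B] = S·[w00; w01] and [mR_A; mR_B] = S·[w10; w11]:
  w00 = -1/2, w01 = -1/2, w10 = 0, w11 = 1

-1/2 -1/2 0 1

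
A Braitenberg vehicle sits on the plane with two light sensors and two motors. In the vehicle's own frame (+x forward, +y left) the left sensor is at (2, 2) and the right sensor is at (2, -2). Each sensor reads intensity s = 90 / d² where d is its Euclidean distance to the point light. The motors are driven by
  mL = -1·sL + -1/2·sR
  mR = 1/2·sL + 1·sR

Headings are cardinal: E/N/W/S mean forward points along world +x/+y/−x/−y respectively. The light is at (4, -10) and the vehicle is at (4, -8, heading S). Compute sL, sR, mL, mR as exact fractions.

45/2 45/2 -135/4 135/4

left sensor world pos  = (6, -10); dL² = 4
right sensor world pos = (2, -10); dR² = 4
sL = 90/4 = 45/2
sR = 90/4 = 45/2
mL = -1·sL + -1/2·sR = -135/4
mR = 1/2·sL + 1·sR = 135/4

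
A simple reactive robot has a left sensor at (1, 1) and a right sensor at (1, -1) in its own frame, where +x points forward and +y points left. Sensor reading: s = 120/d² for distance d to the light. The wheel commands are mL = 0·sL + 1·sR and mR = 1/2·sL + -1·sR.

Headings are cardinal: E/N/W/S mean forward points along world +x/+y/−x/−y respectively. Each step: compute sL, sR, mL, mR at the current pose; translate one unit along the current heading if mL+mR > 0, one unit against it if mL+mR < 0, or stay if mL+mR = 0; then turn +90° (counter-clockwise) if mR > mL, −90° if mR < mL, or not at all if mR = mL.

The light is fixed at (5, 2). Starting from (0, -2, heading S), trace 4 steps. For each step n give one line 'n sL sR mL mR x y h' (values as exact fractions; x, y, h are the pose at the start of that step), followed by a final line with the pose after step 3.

n=0: pose=(0,-2,S); sL=120/41, sR=120/61; mL=120/61, mR=-1260/2501; mL+mR=60/41 → advance +1; mR−mL=-6180/2501 → turn -1·90°
n=1: pose=(0,-3,W); sL=5/3, sR=30/13; mL=30/13, mR=-115/78; mL+mR=5/6 → advance +1; mR−mL=-295/78 → turn -1·90°
n=2: pose=(-1,-3,N); sL=24/13, sR=120/41; mL=120/41, mR=-1068/533; mL+mR=12/13 → advance +1; mR−mL=-2628/533 → turn -1·90°
n=3: pose=(-1,-2,E); sL=60/17, sR=12/5; mL=12/5, mR=-54/85; mL+mR=30/17 → advance +1; mR−mL=-258/85 → turn -1·90°

0 120/41 120/61 120/61 -1260/2501 0 -2 S
1 5/3 30/13 30/13 -115/78 0 -3 W
2 24/13 120/41 120/41 -1068/533 -1 -3 N
3 60/17 12/5 12/5 -54/85 -1 -2 E
final 0 -2 S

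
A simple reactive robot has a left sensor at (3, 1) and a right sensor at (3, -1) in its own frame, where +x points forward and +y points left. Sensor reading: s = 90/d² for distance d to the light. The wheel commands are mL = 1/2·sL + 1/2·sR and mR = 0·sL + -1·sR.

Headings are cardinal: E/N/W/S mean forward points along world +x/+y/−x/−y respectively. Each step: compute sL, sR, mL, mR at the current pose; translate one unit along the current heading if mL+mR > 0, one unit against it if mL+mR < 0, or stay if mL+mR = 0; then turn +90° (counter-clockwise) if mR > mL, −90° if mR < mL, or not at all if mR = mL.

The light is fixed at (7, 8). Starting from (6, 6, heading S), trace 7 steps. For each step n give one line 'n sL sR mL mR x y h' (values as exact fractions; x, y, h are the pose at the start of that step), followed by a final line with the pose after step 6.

n=0: pose=(6,6,S); sL=18/5, sR=90/29; mL=486/145, mR=-90/29; mL+mR=36/145 → advance +1; mR−mL=-936/145 → turn -1·90°
n=1: pose=(6,5,W); sL=45/16, sR=9/2; mL=117/32, mR=-9/2; mL+mR=-27/32 → advance -1; mR−mL=-261/32 → turn -1·90°
n=2: pose=(7,5,N); sL=90, sR=90; mL=90, mR=-90; mL+mR=0 → advance +0; mR−mL=-180 → turn -1·90°
n=3: pose=(7,5,E); sL=90/13, sR=18/5; mL=342/65, mR=-18/5; mL+mR=108/65 → advance +1; mR−mL=-576/65 → turn -1·90°
n=4: pose=(8,5,S); sL=9/4, sR=5/2; mL=19/8, mR=-5/2; mL+mR=-1/8 → advance -1; mR−mL=-39/8 → turn -1·90°
n=5: pose=(8,6,W); sL=90/13, sR=18; mL=162/13, mR=-18; mL+mR=-72/13 → advance -1; mR−mL=-396/13 → turn -1·90°
n=6: pose=(9,6,N); sL=45, sR=9; mL=27, mR=-9; mL+mR=18 → advance +1; mR−mL=-36 → turn -1·90°

0 18/5 90/29 486/145 -90/29 6 6 S
1 45/16 9/2 117/32 -9/2 6 5 W
2 90 90 90 -90 7 5 N
3 90/13 18/5 342/65 -18/5 7 5 E
4 9/4 5/2 19/8 -5/2 8 5 S
5 90/13 18 162/13 -18 8 6 W
6 45 9 27 -9 9 6 N
final 9 7 E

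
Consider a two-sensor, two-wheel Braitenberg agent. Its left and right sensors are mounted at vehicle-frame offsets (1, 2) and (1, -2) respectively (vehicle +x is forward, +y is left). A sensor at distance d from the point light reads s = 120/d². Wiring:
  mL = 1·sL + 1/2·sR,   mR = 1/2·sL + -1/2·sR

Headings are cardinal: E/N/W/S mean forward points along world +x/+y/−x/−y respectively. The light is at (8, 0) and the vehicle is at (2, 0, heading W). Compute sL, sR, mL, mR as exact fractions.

left sensor world pos  = (1, -2); dL² = 53
right sensor world pos = (1, 2); dR² = 53
sL = 120/53 = 120/53
sR = 120/53 = 120/53
mL = 1·sL + 1/2·sR = 180/53
mR = 1/2·sL + -1/2·sR = 0

120/53 120/53 180/53 0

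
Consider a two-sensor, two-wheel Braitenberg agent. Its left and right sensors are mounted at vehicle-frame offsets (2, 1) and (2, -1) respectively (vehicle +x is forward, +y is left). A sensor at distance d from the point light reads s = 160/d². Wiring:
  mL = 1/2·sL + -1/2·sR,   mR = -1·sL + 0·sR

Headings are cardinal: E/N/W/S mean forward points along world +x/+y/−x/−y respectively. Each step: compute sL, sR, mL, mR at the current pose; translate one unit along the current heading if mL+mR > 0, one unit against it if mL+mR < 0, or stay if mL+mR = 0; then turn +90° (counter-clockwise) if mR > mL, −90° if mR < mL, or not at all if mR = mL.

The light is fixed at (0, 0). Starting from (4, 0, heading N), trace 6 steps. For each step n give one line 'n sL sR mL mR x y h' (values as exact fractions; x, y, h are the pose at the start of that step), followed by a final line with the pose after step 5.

n=0: pose=(4,0,N); sL=160/13, sR=160/29; mL=1280/377, mR=-160/13; mL+mR=-3360/377 → advance -1; mR−mL=-5920/377 → turn -1·90°
n=1: pose=(4,-1,E); sL=40/9, sR=4; mL=2/9, mR=-40/9; mL+mR=-38/9 → advance -1; mR−mL=-14/3 → turn -1·90°
n=2: pose=(3,-1,S); sL=32/5, sR=160/13; mL=-192/65, mR=-32/5; mL+mR=-608/65 → advance -1; mR−mL=-224/65 → turn -1·90°
n=3: pose=(3,0,W); sL=80, sR=80; mL=0, mR=-80; mL+mR=-80 → advance -1; mR−mL=-80 → turn -1·90°
n=4: pose=(4,0,N); sL=160/13, sR=160/29; mL=1280/377, mR=-160/13; mL+mR=-3360/377 → advance -1; mR−mL=-5920/377 → turn -1·90°
n=5: pose=(4,-1,E); sL=40/9, sR=4; mL=2/9, mR=-40/9; mL+mR=-38/9 → advance -1; mR−mL=-14/3 → turn -1·90°

0 160/13 160/29 1280/377 -160/13 4 0 N
1 40/9 4 2/9 -40/9 4 -1 E
2 32/5 160/13 -192/65 -32/5 3 -1 S
3 80 80 0 -80 3 0 W
4 160/13 160/29 1280/377 -160/13 4 0 N
5 40/9 4 2/9 -40/9 4 -1 E
final 3 -1 S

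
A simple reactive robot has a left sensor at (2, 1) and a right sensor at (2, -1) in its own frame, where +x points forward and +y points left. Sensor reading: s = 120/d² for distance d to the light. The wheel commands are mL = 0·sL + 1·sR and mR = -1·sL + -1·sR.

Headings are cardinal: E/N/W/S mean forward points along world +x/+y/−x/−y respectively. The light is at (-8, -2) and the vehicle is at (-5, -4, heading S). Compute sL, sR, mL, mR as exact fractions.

left sensor world pos  = (-4, -6); dL² = 32
right sensor world pos = (-6, -6); dR² = 20
sL = 120/32 = 15/4
sR = 120/20 = 6
mL = 0·sL + 1·sR = 6
mR = -1·sL + -1·sR = -39/4

15/4 6 6 -39/4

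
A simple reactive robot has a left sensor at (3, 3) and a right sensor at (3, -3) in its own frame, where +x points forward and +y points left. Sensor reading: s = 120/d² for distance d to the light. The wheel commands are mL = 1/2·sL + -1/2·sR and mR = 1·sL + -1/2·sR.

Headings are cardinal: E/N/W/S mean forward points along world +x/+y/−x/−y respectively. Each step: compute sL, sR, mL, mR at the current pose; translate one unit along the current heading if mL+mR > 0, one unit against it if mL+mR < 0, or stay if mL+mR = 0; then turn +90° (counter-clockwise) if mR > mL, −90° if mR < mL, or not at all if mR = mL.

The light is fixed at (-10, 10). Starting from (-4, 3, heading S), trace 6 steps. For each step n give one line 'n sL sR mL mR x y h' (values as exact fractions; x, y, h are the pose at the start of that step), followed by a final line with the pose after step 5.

n=0: pose=(-4,3,S); sL=120/181, sR=120/109; mL=-4320/19729, mR=2220/19729; mL+mR=-2100/19729 → advance -1; mR−mL=60/181 → turn +1·90°
n=1: pose=(-4,4,E); sL=4/3, sR=20/27; mL=8/27, mR=26/27; mL+mR=34/27 → advance +1; mR−mL=2/3 → turn +1·90°
n=2: pose=(-3,4,N); sL=24/5, sR=120/109; mL=1008/545, mR=2316/545; mL+mR=3324/545 → advance +1; mR−mL=12/5 → turn +1·90°
n=3: pose=(-3,5,W); sL=3/2, sR=6; mL=-9/4, mR=-3/2; mL+mR=-15/4 → advance -1; mR−mL=3/4 → turn +1·90°
n=4: pose=(-2,5,S); sL=24/37, sR=120/89; mL=-1152/3293, mR=-84/3293; mL+mR=-1236/3293 → advance -1; mR−mL=12/37 → turn +1·90°
n=5: pose=(-2,6,E); sL=60/61, sR=12/17; mL=144/1037, mR=654/1037; mL+mR=798/1037 → advance +1; mR−mL=30/61 → turn +1·90°

0 120/181 120/109 -4320/19729 2220/19729 -4 3 S
1 4/3 20/27 8/27 26/27 -4 4 E
2 24/5 120/109 1008/545 2316/545 -3 4 N
3 3/2 6 -9/4 -3/2 -3 5 W
4 24/37 120/89 -1152/3293 -84/3293 -2 5 S
5 60/61 12/17 144/1037 654/1037 -2 6 E
final -1 6 N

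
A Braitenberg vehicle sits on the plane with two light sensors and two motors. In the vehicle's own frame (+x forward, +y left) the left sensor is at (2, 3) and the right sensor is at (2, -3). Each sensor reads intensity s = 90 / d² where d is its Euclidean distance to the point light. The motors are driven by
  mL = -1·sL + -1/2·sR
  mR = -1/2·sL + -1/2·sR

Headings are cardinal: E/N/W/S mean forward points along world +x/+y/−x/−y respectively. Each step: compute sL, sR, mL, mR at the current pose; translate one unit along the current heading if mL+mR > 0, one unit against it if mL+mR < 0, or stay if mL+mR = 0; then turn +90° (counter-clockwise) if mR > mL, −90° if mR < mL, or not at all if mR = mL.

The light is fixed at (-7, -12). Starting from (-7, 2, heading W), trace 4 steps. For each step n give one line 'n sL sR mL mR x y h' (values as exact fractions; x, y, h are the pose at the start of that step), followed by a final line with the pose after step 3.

n=0: pose=(-7,2,W); sL=18/25, sR=90/293; mL=-6399/7325, mR=-3762/7325; mL+mR=-10161/7325 → advance -1; mR−mL=9/25 → turn +1·90°
n=1: pose=(-6,2,S); sL=9/16, sR=45/74; mL=-513/592, mR=-693/1184; mL+mR=-1719/1184 → advance -1; mR−mL=9/32 → turn +1·90°
n=2: pose=(-6,3,E); sL=10/37, sR=10/17; mL=-355/629, mR=-270/629; mL+mR=-625/629 → advance -1; mR−mL=5/37 → turn +1·90°
n=3: pose=(-7,3,N); sL=45/149, sR=45/149; mL=-135/298, mR=-45/149; mL+mR=-225/298 → advance -1; mR−mL=45/298 → turn +1·90°

0 18/25 90/293 -6399/7325 -3762/7325 -7 2 W
1 9/16 45/74 -513/592 -693/1184 -6 2 S
2 10/37 10/17 -355/629 -270/629 -6 3 E
3 45/149 45/149 -135/298 -45/149 -7 3 N
final -7 2 W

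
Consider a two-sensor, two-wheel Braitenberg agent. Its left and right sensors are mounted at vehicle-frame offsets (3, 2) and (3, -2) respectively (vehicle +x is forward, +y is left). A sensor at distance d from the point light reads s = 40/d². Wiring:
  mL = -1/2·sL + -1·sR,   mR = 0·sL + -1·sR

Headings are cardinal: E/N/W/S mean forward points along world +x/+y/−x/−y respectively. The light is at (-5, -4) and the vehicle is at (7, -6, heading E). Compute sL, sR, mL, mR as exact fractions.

8/45 40/241 -2764/10845 -40/241

left sensor world pos  = (10, -4); dL² = 225
right sensor world pos = (10, -8); dR² = 241
sL = 40/225 = 8/45
sR = 40/241 = 40/241
mL = -1/2·sL + -1·sR = -2764/10845
mR = 0·sL + -1·sR = -40/241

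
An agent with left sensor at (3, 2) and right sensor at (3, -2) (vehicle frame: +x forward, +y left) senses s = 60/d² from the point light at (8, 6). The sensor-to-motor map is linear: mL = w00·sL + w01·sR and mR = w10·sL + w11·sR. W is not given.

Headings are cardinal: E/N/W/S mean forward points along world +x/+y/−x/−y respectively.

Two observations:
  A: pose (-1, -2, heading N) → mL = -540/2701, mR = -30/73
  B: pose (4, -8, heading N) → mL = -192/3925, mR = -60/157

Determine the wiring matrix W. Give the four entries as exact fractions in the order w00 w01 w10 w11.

obs A: pose=(-1,-2,N) → sL=30/73, sR=30/37, mL=-540/2701, mR=-30/73
obs B: pose=(4,-8,N) → sL=60/157, sR=12/25, mL=-192/3925, mR=-60/157
sensor matrix S = [[30/73, 30/37], [60/157, 12/25]]; det S = -238752/2120285
solve [mL_A; mL_B] = S·[w00; w01] and [mR_A; mR_B] = S·[w10; w11]:
  w00 = 1/2, w01 = -1/2, w10 = -1, w11 = 0

1/2 -1/2 -1 0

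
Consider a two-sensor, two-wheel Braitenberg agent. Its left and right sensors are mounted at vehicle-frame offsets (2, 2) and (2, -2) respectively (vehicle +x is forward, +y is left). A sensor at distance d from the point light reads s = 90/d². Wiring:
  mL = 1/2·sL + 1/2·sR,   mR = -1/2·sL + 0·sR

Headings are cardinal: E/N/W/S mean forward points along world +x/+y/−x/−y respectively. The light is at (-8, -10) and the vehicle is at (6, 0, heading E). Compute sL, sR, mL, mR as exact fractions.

9/40 9/32 81/320 -9/80

left sensor world pos  = (8, 2); dL² = 400
right sensor world pos = (8, -2); dR² = 320
sL = 90/400 = 9/40
sR = 90/320 = 9/32
mL = 1/2·sL + 1/2·sR = 81/320
mR = -1/2·sL + 0·sR = -9/80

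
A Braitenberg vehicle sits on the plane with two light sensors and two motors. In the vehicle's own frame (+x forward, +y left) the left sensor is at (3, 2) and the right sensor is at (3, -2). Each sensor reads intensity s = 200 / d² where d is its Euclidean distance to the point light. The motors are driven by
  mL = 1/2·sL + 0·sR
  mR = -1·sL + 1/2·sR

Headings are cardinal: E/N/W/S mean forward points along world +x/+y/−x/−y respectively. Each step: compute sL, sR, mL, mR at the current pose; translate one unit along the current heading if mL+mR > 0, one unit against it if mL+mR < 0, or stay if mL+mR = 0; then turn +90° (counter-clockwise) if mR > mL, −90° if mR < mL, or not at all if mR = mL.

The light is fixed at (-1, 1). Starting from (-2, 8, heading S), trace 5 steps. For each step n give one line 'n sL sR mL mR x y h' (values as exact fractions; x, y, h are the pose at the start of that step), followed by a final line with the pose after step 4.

0 200/17 8 100/17 -132/17 -2 8 S
1 50/13 50/29 25/13 -1125/377 -2 9 W
2 8/5 8/5 4/5 -4/5 -1 9 N
3 200/109 40/9 100/109 380/981 -1 9 E
4 100/17 100/13 50/17 -450/221 0 9 S
final 0 8 W

n=0: pose=(-2,8,S); sL=200/17, sR=8; mL=100/17, mR=-132/17; mL+mR=-32/17 → advance -1; mR−mL=-232/17 → turn -1·90°
n=1: pose=(-2,9,W); sL=50/13, sR=50/29; mL=25/13, mR=-1125/377; mL+mR=-400/377 → advance -1; mR−mL=-1850/377 → turn -1·90°
n=2: pose=(-1,9,N); sL=8/5, sR=8/5; mL=4/5, mR=-4/5; mL+mR=0 → advance +0; mR−mL=-8/5 → turn -1·90°
n=3: pose=(-1,9,E); sL=200/109, sR=40/9; mL=100/109, mR=380/981; mL+mR=1280/981 → advance +1; mR−mL=-520/981 → turn -1·90°
n=4: pose=(0,9,S); sL=100/17, sR=100/13; mL=50/17, mR=-450/221; mL+mR=200/221 → advance +1; mR−mL=-1100/221 → turn -1·90°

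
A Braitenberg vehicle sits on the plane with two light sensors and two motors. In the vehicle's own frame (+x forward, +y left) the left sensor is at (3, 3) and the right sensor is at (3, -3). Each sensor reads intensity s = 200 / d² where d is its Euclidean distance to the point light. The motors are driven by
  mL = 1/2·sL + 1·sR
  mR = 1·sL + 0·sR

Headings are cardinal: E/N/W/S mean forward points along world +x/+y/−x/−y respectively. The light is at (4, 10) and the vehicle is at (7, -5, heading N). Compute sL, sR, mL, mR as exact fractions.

25/18 10/9 65/36 25/18

left sensor world pos  = (4, -2); dL² = 144
right sensor world pos = (10, -2); dR² = 180
sL = 200/144 = 25/18
sR = 200/180 = 10/9
mL = 1/2·sL + 1·sR = 65/36
mR = 1·sL + 0·sR = 25/18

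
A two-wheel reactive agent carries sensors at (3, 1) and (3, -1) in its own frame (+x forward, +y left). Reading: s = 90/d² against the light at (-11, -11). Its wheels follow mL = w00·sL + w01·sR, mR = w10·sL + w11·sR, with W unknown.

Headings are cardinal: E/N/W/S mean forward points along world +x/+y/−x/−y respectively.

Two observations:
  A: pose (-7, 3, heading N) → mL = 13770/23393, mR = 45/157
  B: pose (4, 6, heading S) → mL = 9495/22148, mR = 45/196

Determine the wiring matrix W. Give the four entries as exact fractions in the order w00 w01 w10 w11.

1 1 0 1

obs A: pose=(-7,3,N) → sL=45/149, sR=45/157, mL=13770/23393, mR=45/157
obs B: pose=(4,6,S) → sL=45/226, sR=45/196, mL=9495/22148, mR=45/196
sensor matrix S = [[45/149, 45/157], [45/226, 45/196]]; det S = 6356475/518108164
solve [mL_A; mL_B] = S·[w00; w01] and [mR_A; mR_B] = S·[w10; w11]:
  w00 = 1, w01 = 1, w10 = 0, w11 = 1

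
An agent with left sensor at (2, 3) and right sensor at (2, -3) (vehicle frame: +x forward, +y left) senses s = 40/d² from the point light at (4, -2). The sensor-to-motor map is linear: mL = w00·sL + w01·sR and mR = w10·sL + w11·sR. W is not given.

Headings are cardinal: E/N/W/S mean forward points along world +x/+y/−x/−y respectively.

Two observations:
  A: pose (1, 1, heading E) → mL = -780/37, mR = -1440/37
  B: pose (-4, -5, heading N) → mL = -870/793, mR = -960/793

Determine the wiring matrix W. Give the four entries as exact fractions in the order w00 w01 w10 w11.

obs A: pose=(1,1,E) → sL=40/37, sR=40, mL=-780/37, mR=-1440/37
obs B: pose=(-4,-5,N) → sL=20/61, sR=20/13, mL=-870/793, mR=-960/793
sensor matrix S = [[40/37, 40], [20/61, 20/13]]; det S = -336000/29341
solve [mL_A; mL_B] = S·[w00; w01] and [mR_A; mR_B] = S·[w10; w11]:
  w00 = -1, w01 = -1/2, w10 = 1, w11 = -1

-1 -1/2 1 -1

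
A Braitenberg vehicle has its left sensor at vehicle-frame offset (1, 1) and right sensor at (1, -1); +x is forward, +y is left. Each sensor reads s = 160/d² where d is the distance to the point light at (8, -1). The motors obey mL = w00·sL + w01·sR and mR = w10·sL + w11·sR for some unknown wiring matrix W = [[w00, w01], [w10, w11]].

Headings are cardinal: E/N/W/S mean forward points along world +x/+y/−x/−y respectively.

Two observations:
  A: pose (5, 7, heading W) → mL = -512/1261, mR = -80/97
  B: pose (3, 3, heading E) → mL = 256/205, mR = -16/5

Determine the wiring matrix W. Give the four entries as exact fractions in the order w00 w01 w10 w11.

-1/2 1/2 0 -1/2

obs A: pose=(5,7,W) → sL=32/13, sR=160/97, mL=-512/1261, mR=-80/97
obs B: pose=(3,3,E) → sL=160/41, sR=32/5, mL=256/205, mR=-16/5
sensor matrix S = [[32/13, 160/97], [160/41, 32/5]]; det S = 2408448/258505
solve [mL_A; mL_B] = S·[w00; w01] and [mR_A; mR_B] = S·[w10; w11]:
  w00 = -1/2, w01 = 1/2, w10 = 0, w11 = -1/2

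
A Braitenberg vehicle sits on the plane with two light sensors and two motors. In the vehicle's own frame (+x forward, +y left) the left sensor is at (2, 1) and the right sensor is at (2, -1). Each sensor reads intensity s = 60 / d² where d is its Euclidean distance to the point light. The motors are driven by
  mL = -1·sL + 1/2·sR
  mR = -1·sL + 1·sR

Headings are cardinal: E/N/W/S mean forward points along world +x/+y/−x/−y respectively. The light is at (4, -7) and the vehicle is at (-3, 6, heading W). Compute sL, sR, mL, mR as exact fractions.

left sensor world pos  = (-5, 5); dL² = 225
right sensor world pos = (-5, 7); dR² = 277
sL = 60/225 = 4/15
sR = 60/277 = 60/277
mL = -1·sL + 1/2·sR = -658/4155
mR = -1·sL + 1·sR = -208/4155

4/15 60/277 -658/4155 -208/4155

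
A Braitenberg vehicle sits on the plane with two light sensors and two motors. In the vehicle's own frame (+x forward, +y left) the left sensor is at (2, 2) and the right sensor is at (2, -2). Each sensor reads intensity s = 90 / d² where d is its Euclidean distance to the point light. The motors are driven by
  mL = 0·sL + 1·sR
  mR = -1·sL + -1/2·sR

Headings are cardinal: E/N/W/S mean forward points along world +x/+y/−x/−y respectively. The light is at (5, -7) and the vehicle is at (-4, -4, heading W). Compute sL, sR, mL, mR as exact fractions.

45/61 45/73 45/73 -9315/8906

left sensor world pos  = (-6, -6); dL² = 122
right sensor world pos = (-6, -2); dR² = 146
sL = 90/122 = 45/61
sR = 90/146 = 45/73
mL = 0·sL + 1·sR = 45/73
mR = -1·sL + -1/2·sR = -9315/8906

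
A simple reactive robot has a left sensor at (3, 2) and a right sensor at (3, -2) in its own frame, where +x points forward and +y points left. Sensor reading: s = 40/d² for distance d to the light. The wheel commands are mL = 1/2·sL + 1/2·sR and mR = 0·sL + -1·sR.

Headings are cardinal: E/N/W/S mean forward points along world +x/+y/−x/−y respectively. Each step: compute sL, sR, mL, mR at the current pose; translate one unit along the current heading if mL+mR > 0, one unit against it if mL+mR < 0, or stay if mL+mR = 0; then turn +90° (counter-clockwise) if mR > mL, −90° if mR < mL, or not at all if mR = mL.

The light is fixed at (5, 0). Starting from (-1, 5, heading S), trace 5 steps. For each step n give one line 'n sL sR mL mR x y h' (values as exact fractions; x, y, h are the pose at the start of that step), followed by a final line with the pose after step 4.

0 2 10/17 22/17 -10/17 -1 5 S
1 8/17 40/117 808/1989 -40/117 -1 4 W
2 4/13 20/37 204/481 -20/37 -2 4 N
3 40/41 40/17 1160/697 -40/17 -2 3 E
4 10/9 2/5 34/45 -2/5 -3 3 S
final -3 2 W

n=0: pose=(-1,5,S); sL=2, sR=10/17; mL=22/17, mR=-10/17; mL+mR=12/17 → advance +1; mR−mL=-32/17 → turn -1·90°
n=1: pose=(-1,4,W); sL=8/17, sR=40/117; mL=808/1989, mR=-40/117; mL+mR=128/1989 → advance +1; mR−mL=-496/663 → turn -1·90°
n=2: pose=(-2,4,N); sL=4/13, sR=20/37; mL=204/481, mR=-20/37; mL+mR=-56/481 → advance -1; mR−mL=-464/481 → turn -1·90°
n=3: pose=(-2,3,E); sL=40/41, sR=40/17; mL=1160/697, mR=-40/17; mL+mR=-480/697 → advance -1; mR−mL=-2800/697 → turn -1·90°
n=4: pose=(-3,3,S); sL=10/9, sR=2/5; mL=34/45, mR=-2/5; mL+mR=16/45 → advance +1; mR−mL=-52/45 → turn -1·90°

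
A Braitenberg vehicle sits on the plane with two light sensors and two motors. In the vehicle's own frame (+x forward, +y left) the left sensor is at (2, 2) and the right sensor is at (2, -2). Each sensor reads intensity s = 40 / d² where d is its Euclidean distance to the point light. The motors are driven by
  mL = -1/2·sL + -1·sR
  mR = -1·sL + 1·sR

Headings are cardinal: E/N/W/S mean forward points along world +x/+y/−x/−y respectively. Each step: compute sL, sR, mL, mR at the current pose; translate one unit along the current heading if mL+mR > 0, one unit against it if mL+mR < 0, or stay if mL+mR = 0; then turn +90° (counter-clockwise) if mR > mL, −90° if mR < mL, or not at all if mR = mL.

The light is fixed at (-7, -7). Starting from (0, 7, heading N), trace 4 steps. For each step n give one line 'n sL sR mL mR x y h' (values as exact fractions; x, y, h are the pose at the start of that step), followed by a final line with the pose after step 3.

n=0: pose=(0,7,N); sL=40/281, sR=40/337; mL=-17980/94697, mR=-2240/94697; mL+mR=-60/281 → advance -1; mR−mL=15740/94697 → turn +1·90°
n=1: pose=(0,6,W); sL=20/73, sR=4/25; mL=-542/1825, mR=-208/1825; mL+mR=-30/73 → advance -1; mR−mL=334/1825 → turn +1·90°
n=2: pose=(1,6,S); sL=40/221, sR=40/157; mL=-11980/34697, mR=2560/34697; mL+mR=-60/221 → advance -1; mR−mL=14540/34697 → turn +1·90°
n=3: pose=(1,7,E); sL=10/89, sR=10/61; mL=-1195/5429, mR=280/5429; mL+mR=-15/89 → advance -1; mR−mL=1475/5429 → turn +1·90°

0 40/281 40/337 -17980/94697 -2240/94697 0 7 N
1 20/73 4/25 -542/1825 -208/1825 0 6 W
2 40/221 40/157 -11980/34697 2560/34697 1 6 S
3 10/89 10/61 -1195/5429 280/5429 1 7 E
final 0 7 N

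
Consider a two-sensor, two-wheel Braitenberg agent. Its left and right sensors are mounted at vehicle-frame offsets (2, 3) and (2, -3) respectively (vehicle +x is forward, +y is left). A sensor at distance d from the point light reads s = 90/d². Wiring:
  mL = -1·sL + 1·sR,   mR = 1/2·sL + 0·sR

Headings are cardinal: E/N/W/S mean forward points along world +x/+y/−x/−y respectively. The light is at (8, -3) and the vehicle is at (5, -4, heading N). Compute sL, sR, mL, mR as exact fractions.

90/37 90 3240/37 45/37

left sensor world pos  = (2, -2); dL² = 37
right sensor world pos = (8, -2); dR² = 1
sL = 90/37 = 90/37
sR = 90/1 = 90
mL = -1·sL + 1·sR = 3240/37
mR = 1/2·sL + 0·sR = 45/37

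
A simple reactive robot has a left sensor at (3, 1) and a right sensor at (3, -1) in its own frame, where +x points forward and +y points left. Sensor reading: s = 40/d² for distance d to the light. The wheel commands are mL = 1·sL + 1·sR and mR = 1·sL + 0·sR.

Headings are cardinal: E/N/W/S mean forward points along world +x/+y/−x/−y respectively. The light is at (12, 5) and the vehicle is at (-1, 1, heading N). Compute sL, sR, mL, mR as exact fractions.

left sensor world pos  = (-2, 4); dL² = 197
right sensor world pos = (0, 4); dR² = 145
sL = 40/197 = 40/197
sR = 40/145 = 8/29
mL = 1·sL + 1·sR = 2736/5713
mR = 1·sL + 0·sR = 40/197

40/197 8/29 2736/5713 40/197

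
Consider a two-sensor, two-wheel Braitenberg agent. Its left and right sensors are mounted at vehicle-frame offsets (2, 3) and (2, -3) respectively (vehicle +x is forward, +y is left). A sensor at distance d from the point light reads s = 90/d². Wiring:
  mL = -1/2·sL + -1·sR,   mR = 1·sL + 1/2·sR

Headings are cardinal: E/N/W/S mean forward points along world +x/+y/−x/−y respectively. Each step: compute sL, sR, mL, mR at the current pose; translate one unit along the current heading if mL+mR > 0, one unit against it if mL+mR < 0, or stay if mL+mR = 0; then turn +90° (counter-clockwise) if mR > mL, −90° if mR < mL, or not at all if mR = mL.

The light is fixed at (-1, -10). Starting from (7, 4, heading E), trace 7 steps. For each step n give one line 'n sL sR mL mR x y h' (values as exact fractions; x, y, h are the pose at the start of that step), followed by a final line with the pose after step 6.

0 90/389 90/221 -44955/85969 37395/85969 7 4 E
1 45/136 45/178 -10125/24208 5535/12104 6 4 N
2 90/169 90/349 -30915/58981 39015/58981 6 5 W
3 9/25 45/89 -3051/4450 2727/4450 5 5 S
4 18/85 90/233 -9747/19805 8019/19805 5 6 E
5 45/164 45/194 -11745/31816 3105/7954 4 6 N
6 18/41 90/409 -7371/16769 9207/16769 4 7 W
final 3 7 S

n=0: pose=(7,4,E); sL=90/389, sR=90/221; mL=-44955/85969, mR=37395/85969; mL+mR=-7560/85969 → advance -1; mR−mL=82350/85969 → turn +1·90°
n=1: pose=(6,4,N); sL=45/136, sR=45/178; mL=-10125/24208, mR=5535/12104; mL+mR=945/24208 → advance +1; mR−mL=21195/24208 → turn +1·90°
n=2: pose=(6,5,W); sL=90/169, sR=90/349; mL=-30915/58981, mR=39015/58981; mL+mR=8100/58981 → advance +1; mR−mL=69930/58981 → turn +1·90°
n=3: pose=(5,5,S); sL=9/25, sR=45/89; mL=-3051/4450, mR=2727/4450; mL+mR=-162/2225 → advance -1; mR−mL=2889/2225 → turn +1·90°
n=4: pose=(5,6,E); sL=18/85, sR=90/233; mL=-9747/19805, mR=8019/19805; mL+mR=-1728/19805 → advance -1; mR−mL=17766/19805 → turn +1·90°
n=5: pose=(4,6,N); sL=45/164, sR=45/194; mL=-11745/31816, mR=3105/7954; mL+mR=675/31816 → advance +1; mR−mL=24165/31816 → turn +1·90°
n=6: pose=(4,7,W); sL=18/41, sR=90/409; mL=-7371/16769, mR=9207/16769; mL+mR=1836/16769 → advance +1; mR−mL=16578/16769 → turn +1·90°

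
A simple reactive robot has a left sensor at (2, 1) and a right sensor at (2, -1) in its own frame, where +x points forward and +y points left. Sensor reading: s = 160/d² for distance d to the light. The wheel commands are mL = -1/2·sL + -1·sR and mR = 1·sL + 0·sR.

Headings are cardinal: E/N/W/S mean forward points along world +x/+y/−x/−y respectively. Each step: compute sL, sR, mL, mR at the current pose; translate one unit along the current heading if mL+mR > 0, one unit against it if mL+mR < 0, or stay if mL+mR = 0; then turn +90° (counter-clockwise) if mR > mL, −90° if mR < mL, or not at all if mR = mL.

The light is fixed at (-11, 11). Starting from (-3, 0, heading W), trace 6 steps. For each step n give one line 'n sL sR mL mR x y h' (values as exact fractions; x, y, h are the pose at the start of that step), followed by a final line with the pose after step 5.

n=0: pose=(-3,0,W); sL=8/9, sR=20/17; mL=-248/153, mR=8/9; mL+mR=-112/153 → advance -1; mR−mL=128/51 → turn +1·90°
n=1: pose=(-2,0,S); sL=160/269, sR=160/233; mL=-61680/62677, mR=160/269; mL+mR=-24400/62677 → advance -1; mR−mL=98960/62677 → turn +1·90°
n=2: pose=(-2,1,E); sL=80/101, sR=80/121; mL=-12920/12221, mR=80/101; mL+mR=-3240/12221 → advance -1; mR−mL=22600/12221 → turn +1·90°
n=3: pose=(-3,1,N); sL=160/113, sR=32/29; mL=-5936/3277, mR=160/113; mL+mR=-1296/3277 → advance -1; mR−mL=10576/3277 → turn +1·90°
n=4: pose=(-3,0,W); sL=8/9, sR=20/17; mL=-248/153, mR=8/9; mL+mR=-112/153 → advance -1; mR−mL=128/51 → turn +1·90°
n=5: pose=(-2,0,S); sL=160/269, sR=160/233; mL=-61680/62677, mR=160/269; mL+mR=-24400/62677 → advance -1; mR−mL=98960/62677 → turn +1·90°

0 8/9 20/17 -248/153 8/9 -3 0 W
1 160/269 160/233 -61680/62677 160/269 -2 0 S
2 80/101 80/121 -12920/12221 80/101 -2 1 E
3 160/113 32/29 -5936/3277 160/113 -3 1 N
4 8/9 20/17 -248/153 8/9 -3 0 W
5 160/269 160/233 -61680/62677 160/269 -2 0 S
final -2 1 E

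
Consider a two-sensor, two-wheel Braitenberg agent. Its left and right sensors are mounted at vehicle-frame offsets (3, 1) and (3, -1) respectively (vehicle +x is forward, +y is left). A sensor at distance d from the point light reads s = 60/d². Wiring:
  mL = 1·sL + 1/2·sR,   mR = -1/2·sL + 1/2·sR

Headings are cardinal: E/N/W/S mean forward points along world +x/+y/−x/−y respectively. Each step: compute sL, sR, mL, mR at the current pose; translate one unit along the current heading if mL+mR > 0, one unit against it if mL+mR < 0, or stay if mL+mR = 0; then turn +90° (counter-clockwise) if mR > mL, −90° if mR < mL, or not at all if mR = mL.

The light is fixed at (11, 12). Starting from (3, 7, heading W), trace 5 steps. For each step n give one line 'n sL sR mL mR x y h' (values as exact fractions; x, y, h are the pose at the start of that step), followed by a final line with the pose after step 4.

n=0: pose=(3,7,W); sL=60/157, sR=60/137; mL=12930/21509, mR=600/21509; mL+mR=13530/21509 → advance +1; mR−mL=-90/157 → turn -1·90°
n=1: pose=(2,7,N); sL=15/26, sR=15/17; mL=225/221, mR=135/884; mL+mR=1035/884 → advance +1; mR−mL=-45/52 → turn -1·90°
n=2: pose=(2,8,E); sL=4/3, sR=60/61; mL=334/183, mR=-32/183; mL+mR=302/183 → advance +1; mR−mL=-2 → turn -1·90°
n=3: pose=(3,8,S); sL=30/49, sR=6/13; mL=537/637, mR=-48/637; mL+mR=489/637 → advance +1; mR−mL=-45/49 → turn -1·90°
n=4: pose=(3,7,W); sL=60/157, sR=60/137; mL=12930/21509, mR=600/21509; mL+mR=13530/21509 → advance +1; mR−mL=-90/157 → turn -1·90°

0 60/157 60/137 12930/21509 600/21509 3 7 W
1 15/26 15/17 225/221 135/884 2 7 N
2 4/3 60/61 334/183 -32/183 2 8 E
3 30/49 6/13 537/637 -48/637 3 8 S
4 60/157 60/137 12930/21509 600/21509 3 7 W
final 2 7 N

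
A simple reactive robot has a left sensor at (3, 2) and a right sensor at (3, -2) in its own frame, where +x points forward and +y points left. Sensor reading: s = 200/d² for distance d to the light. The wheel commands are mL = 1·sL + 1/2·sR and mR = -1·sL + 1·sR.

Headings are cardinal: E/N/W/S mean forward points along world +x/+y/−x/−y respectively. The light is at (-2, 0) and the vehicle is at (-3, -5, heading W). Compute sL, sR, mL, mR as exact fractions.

left sensor world pos  = (-6, -7); dL² = 65
right sensor world pos = (-6, -3); dR² = 25
sL = 200/65 = 40/13
sR = 200/25 = 8
mL = 1·sL + 1/2·sR = 92/13
mR = -1·sL + 1·sR = 64/13

40/13 8 92/13 64/13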